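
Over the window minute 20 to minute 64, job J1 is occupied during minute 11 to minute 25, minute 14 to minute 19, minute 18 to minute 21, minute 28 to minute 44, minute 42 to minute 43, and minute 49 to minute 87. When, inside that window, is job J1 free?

minute 25 to minute 28, minute 44 to minute 49

After merging, the occupied span is minute 11 to minute 25, minute 28 to minute 44, minute 49 to minute 87.
Uncovered inside minute 20 to minute 64: minute 25 to minute 28, minute 44 to minute 49.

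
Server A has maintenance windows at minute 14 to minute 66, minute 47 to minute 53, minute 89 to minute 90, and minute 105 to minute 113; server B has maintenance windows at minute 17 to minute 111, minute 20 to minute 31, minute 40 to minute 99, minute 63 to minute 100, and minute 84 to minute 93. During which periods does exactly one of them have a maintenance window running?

minute 14 to minute 17, minute 66 to minute 89, minute 90 to minute 105, minute 111 to minute 113

A, merged: minute 14 to minute 66, minute 89 to minute 90, minute 105 to minute 113.
B, merged: minute 17 to minute 111.
A but not B: minute 14 to minute 17, minute 111 to minute 113.
B but not A: minute 66 to minute 89, minute 90 to minute 105.
Combining gives A △ B.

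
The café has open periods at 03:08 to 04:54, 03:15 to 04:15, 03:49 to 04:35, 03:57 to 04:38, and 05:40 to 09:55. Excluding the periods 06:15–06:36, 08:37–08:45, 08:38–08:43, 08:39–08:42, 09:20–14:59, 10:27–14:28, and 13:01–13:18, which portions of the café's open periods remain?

03:08-04:54, 05:40-06:15, 06:36-08:37, 08:45-09:20

Merge the first list: 03:08-04:54, 05:40-09:55.
Merge the second list: 06:15-06:36, 08:37-08:45, 09:20-14:59.
03:08-04:54 is untouched.
05:40-09:55 with B removed leaves 05:40-06:15, 06:36-08:37, 08:45-09:20.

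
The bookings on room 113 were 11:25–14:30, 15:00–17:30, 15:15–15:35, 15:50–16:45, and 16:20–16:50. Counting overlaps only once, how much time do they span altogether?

Merged: 11:25–14:30, 15:00–17:30.
Lengths: 3 h 5 min + 2 h 30 min = 5 h 35 min.

5 h 35 min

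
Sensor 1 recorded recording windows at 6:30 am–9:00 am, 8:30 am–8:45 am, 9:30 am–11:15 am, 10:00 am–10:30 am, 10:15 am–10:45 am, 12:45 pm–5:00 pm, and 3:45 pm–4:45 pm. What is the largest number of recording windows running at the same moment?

At 10:15 am, 3 of the intervals are simultaneously active.
No point has more.

3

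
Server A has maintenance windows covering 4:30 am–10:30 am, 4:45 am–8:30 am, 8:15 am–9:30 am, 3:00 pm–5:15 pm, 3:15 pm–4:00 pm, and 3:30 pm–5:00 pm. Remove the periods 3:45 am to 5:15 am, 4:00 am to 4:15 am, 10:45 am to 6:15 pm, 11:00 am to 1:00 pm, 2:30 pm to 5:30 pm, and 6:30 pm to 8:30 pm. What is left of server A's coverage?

5:15 am–10:30 am

First set merges to 4:30 am–10:30 am, 3:00 pm–5:15 pm.
Second set merges to 3:45 am–5:15 am, 10:45 am–6:15 pm, 6:30 pm–8:30 pm.
4:30 am–10:30 am minus B → 5:15 am–10:30 am.
3:00 pm–5:15 pm: fully covered by B → removed.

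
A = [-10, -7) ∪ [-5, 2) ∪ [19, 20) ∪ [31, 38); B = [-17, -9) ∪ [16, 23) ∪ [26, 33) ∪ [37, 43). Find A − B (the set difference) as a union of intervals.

[-10, -7) \ B = [-9, -7).
[-5, 2): nothing removed.
[19, 20): entirely removed.
[31, 38) \ B = [33, 37).

[-9, -7) ∪ [-5, 2) ∪ [33, 37)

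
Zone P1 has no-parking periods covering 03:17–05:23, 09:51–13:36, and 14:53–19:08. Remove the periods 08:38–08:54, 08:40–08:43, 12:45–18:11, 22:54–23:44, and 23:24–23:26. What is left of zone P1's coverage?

Merge the second list: 08:38–08:54, 12:45–18:11, 22:54–23:44.
03:17–05:23: nothing removed.
09:51–13:36 \ B = 09:51–12:45.
14:53–19:08 \ B = 18:11–19:08.

03:17–05:23, 09:51–12:45, 18:11–19:08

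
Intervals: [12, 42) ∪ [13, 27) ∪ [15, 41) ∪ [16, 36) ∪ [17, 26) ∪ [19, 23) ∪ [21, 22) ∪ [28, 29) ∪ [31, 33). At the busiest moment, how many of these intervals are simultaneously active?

At 21, 7 of the intervals are simultaneously active.
No point has more.

7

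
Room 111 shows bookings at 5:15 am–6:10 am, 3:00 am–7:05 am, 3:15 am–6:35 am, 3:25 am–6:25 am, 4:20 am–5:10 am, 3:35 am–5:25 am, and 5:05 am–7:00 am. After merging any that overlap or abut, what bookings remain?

Sort by start: 3:00 am–7:05 am, 3:15 am–6:35 am, 3:25 am–6:25 am, 3:35 am–5:25 am, 4:20 am–5:10 am, 5:05 am–7:00 am, 5:15 am–6:10 am.
3:15 am–6:35 am overlaps/touches 3:00 am–7:05 am → extend to 3:00 am–7:05 am.
3:25 am–6:25 am overlaps/touches 3:00 am–7:05 am → extend to 3:00 am–7:05 am.
3:35 am–5:25 am overlaps/touches 3:00 am–7:05 am → extend to 3:00 am–7:05 am.
4:20 am–5:10 am overlaps/touches 3:00 am–7:05 am → extend to 3:00 am–7:05 am.
5:05 am–7:00 am overlaps/touches 3:00 am–7:05 am → extend to 3:00 am–7:05 am.
5:15 am–6:10 am overlaps/touches 3:00 am–7:05 am → extend to 3:00 am–7:05 am.

3:00 am–7:05 am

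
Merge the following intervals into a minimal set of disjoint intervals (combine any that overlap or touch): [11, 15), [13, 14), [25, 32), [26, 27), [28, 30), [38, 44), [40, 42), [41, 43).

[13, 14) overlaps/touches [11, 15) → extend to [11, 15).
[25, 32) is disjoint → start new block.
[26, 27) overlaps/touches [25, 32) → extend to [25, 32).
[28, 30) overlaps/touches [25, 32) → extend to [25, 32).
[38, 44) is disjoint → start new block.
[40, 42) overlaps/touches [38, 44) → extend to [38, 44).
[41, 43) overlaps/touches [38, 44) → extend to [38, 44).

[11, 15) ∪ [25, 32) ∪ [38, 44)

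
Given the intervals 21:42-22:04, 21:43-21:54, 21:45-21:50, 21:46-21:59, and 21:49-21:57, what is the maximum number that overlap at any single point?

5

At 21:49, 5 of the intervals are simultaneously active.
No point has more.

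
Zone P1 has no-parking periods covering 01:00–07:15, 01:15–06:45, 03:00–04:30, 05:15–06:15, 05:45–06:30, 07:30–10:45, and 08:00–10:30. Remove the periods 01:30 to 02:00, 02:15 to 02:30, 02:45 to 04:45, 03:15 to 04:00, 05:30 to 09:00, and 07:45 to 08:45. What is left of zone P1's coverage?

01:00–01:30, 02:00–02:15, 02:30–02:45, 04:45–05:30, 09:00–10:45

First set merges to 01:00–07:15, 07:30–10:45.
Second set merges to 01:30–02:00, 02:15–02:30, 02:45–04:45, 05:30–09:00.
01:00–07:15 \ B = 01:00–01:30, 02:00–02:15, 02:30–02:45, 04:45–05:30.
07:30–10:45 \ B = 09:00–10:45.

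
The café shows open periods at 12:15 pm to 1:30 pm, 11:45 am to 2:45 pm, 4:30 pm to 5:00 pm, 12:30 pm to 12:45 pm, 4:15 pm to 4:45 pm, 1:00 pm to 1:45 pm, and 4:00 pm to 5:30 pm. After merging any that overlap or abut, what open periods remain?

11:45 am-2:45 pm, 4:00 pm-5:30 pm

Sort by start: 11:45 am-2:45 pm, 12:15 pm-1:30 pm, 12:30 pm-12:45 pm, 1:00 pm-1:45 pm, 4:00 pm-5:30 pm, 4:15 pm-4:45 pm, 4:30 pm-5:00 pm.
12:15 pm-1:30 pm overlaps/touches 11:45 am-2:45 pm → extend to 11:45 am-2:45 pm.
12:30 pm-12:45 pm overlaps/touches 11:45 am-2:45 pm → extend to 11:45 am-2:45 pm.
1:00 pm-1:45 pm overlaps/touches 11:45 am-2:45 pm → extend to 11:45 am-2:45 pm.
4:00 pm-5:30 pm is disjoint → start new block.
4:15 pm-4:45 pm overlaps/touches 4:00 pm-5:30 pm → extend to 4:00 pm-5:30 pm.
4:30 pm-5:00 pm overlaps/touches 4:00 pm-5:30 pm → extend to 4:00 pm-5:30 pm.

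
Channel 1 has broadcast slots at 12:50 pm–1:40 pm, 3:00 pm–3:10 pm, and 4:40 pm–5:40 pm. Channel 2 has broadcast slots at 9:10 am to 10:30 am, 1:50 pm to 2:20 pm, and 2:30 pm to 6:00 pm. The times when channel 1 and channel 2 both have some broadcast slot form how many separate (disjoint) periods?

2

A ∩ B = 3:00 pm–3:10 pm, 4:40 pm–5:40 pm.
That is 2 disjoint pieces.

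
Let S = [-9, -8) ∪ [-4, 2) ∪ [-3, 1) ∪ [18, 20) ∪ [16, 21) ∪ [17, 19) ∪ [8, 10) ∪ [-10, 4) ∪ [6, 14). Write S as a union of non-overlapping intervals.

Sort by start: [-10, 4), [-9, -8), [-4, 2), [-3, 1), [6, 14), [8, 10), [16, 21), [17, 19), [18, 20).
[-9, -8) overlaps/touches [-10, 4) → extend to [-10, 4).
[-4, 2) overlaps/touches [-10, 4) → extend to [-10, 4).
[-3, 1) overlaps/touches [-10, 4) → extend to [-10, 4).
[6, 14) is disjoint → start new block.
[8, 10) overlaps/touches [6, 14) → extend to [6, 14).
[16, 21) is disjoint → start new block.
[17, 19) overlaps/touches [16, 21) → extend to [16, 21).
[18, 20) overlaps/touches [16, 21) → extend to [16, 21).

[-10, 4) ∪ [6, 14) ∪ [16, 21)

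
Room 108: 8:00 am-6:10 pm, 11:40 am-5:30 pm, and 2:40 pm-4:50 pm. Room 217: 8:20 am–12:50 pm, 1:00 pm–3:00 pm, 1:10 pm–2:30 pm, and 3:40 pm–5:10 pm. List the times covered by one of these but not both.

First set merges to 8:00 am–6:10 pm.
Second set merges to 8:20 am–12:50 pm, 1:00 pm–3:00 pm, 3:40 pm–5:10 pm.
A \ B = 8:00 am–8:20 am, 12:50 pm–1:00 pm, 3:00 pm–3:40 pm, 5:10 pm–6:10 pm.
B \ A = none.
Union of the two gives the symmetric difference.

8:00 am–8:20 am, 12:50 pm–1:00 pm, 3:00 pm–3:40 pm, 5:10 pm–6:10 pm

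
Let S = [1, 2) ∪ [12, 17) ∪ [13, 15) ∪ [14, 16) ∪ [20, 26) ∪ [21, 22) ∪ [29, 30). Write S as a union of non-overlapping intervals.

[12, 17) is disjoint → start new block.
[13, 15) overlaps/touches [12, 17) → extend to [12, 17).
[14, 16) overlaps/touches [12, 17) → extend to [12, 17).
[20, 26) is disjoint → start new block.
[21, 22) overlaps/touches [20, 26) → extend to [20, 26).
[29, 30) is disjoint → start new block.

[1, 2) ∪ [12, 17) ∪ [20, 26) ∪ [29, 30)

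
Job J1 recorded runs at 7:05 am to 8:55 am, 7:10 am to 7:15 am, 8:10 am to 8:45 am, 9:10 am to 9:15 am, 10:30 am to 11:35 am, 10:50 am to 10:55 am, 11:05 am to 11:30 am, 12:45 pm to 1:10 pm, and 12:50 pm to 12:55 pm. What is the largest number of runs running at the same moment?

2

At 7:10 am, 2 of the intervals are simultaneously active.
No point has more.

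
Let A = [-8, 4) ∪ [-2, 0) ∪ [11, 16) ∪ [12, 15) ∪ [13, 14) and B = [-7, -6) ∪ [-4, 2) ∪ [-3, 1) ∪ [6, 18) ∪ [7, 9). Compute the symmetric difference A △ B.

[-8, -7) ∪ [-6, -4) ∪ [2, 4) ∪ [6, 11) ∪ [16, 18)

Merge the first list: [-8, 4), [11, 16).
Merge the second list: [-7, -6), [-4, 2), [6, 18).
A but not B: [-8, -7), [-6, -4), [2, 4).
B but not A: [6, 11), [16, 18).
Combining gives A △ B.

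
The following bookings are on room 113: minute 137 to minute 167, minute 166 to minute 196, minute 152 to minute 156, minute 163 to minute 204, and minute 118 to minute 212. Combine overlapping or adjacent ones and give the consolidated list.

Sort by start: minute 118 to minute 212, minute 137 to minute 167, minute 152 to minute 156, minute 163 to minute 204, minute 166 to minute 196.
minute 137 to minute 167 overlaps/touches minute 118 to minute 212 → extend to minute 118 to minute 212.
minute 152 to minute 156 overlaps/touches minute 118 to minute 212 → extend to minute 118 to minute 212.
minute 163 to minute 204 overlaps/touches minute 118 to minute 212 → extend to minute 118 to minute 212.
minute 166 to minute 196 overlaps/touches minute 118 to minute 212 → extend to minute 118 to minute 212.

minute 118 to minute 212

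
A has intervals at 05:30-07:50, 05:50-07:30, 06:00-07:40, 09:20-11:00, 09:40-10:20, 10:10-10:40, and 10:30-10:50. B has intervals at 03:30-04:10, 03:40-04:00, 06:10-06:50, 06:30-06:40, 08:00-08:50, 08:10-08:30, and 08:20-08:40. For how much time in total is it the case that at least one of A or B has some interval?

Merge the first list: 05:30-07:50, 09:20-11:00.
Merge the second list: 03:30-04:10, 06:10-06:50, 08:00-08:50.
A ∪ B = 03:30-04:10, 05:30-07:50, 08:00-08:50, 09:20-11:00.
Total: 40 min + 2 h 20 min + 50 min + 1 h 40 min = 5 h 30 min.

5 h 30 min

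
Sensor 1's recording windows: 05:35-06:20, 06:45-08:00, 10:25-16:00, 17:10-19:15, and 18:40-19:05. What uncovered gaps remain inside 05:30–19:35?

The merged coverage is 05:35-06:20, 06:45-08:00, 10:25-16:00, 17:10-19:15.
Complement within 05:30-19:35: 05:30-05:35, 06:20-06:45, 08:00-10:25, 16:00-17:10, 19:15-19:35.

05:30-05:35, 06:20-06:45, 08:00-10:25, 16:00-17:10, 19:15-19:35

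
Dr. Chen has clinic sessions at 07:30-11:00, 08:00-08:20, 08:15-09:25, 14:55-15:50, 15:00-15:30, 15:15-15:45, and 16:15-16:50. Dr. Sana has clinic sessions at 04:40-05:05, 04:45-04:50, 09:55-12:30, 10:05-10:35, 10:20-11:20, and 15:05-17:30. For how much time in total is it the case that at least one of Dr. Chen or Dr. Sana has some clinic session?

First set merges to 07:30–11:00, 14:55–15:50, 16:15–16:50.
Second set merges to 04:40–05:05, 09:55–12:30, 15:05–17:30.
A ∪ B = 04:40–05:05, 07:30–12:30, 14:55–17:30.
Total: 25 min + 5 h + 2 h 35 min = 8 h.

8 h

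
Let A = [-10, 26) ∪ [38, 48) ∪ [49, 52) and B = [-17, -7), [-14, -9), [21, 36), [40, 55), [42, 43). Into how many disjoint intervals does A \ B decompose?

2

Second set merges to [-17, -7), [21, 36), [40, 55).
A \ B = [-7, 21), [38, 40).
That is 2 disjoint pieces.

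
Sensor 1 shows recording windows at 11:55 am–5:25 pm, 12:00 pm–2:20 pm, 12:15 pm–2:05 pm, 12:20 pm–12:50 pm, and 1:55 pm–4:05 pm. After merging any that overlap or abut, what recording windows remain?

11:55 am–5:25 pm

12:00 pm–2:20 pm overlaps/touches 11:55 am–5:25 pm → extend to 11:55 am–5:25 pm.
12:15 pm–2:05 pm overlaps/touches 11:55 am–5:25 pm → extend to 11:55 am–5:25 pm.
12:20 pm–12:50 pm overlaps/touches 11:55 am–5:25 pm → extend to 11:55 am–5:25 pm.
1:55 pm–4:05 pm overlaps/touches 11:55 am–5:25 pm → extend to 11:55 am–5:25 pm.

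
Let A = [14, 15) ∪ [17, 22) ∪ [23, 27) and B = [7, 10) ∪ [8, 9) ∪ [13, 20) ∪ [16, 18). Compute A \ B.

B, merged: [7, 10), [13, 20).
[14, 15): fully covered by B → removed.
[17, 22) minus B → [20, 22).
[23, 27): no B overlap → unchanged.

[20, 22) ∪ [23, 27)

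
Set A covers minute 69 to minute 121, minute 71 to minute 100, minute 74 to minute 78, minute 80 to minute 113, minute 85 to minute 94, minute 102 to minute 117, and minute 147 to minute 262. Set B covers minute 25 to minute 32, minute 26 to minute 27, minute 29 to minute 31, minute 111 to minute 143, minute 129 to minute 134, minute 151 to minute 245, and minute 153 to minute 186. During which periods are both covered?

First set merges to minute 69 to minute 121, minute 147 to minute 262.
Second set merges to minute 25 to minute 32, minute 111 to minute 143, minute 151 to minute 245.
minute 69 to minute 121 ∩ B → minute 111 to minute 121.
minute 147 to minute 262 ∩ B → minute 151 to minute 245.

minute 111 to minute 121, minute 151 to minute 245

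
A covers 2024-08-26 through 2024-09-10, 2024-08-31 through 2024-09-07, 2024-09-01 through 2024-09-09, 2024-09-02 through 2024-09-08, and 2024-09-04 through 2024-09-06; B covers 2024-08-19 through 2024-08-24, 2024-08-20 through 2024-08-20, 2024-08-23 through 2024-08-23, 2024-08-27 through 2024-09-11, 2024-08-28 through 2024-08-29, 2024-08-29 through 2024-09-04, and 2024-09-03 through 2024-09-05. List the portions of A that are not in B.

First set merges to 2024-08-26 through 2024-09-10.
Second set merges to 2024-08-19 through 2024-08-24, 2024-08-27 through 2024-09-11.
2024-08-26 through 2024-09-10 minus B → 2024-08-26 through 2024-08-26.

2024-08-26 through 2024-08-26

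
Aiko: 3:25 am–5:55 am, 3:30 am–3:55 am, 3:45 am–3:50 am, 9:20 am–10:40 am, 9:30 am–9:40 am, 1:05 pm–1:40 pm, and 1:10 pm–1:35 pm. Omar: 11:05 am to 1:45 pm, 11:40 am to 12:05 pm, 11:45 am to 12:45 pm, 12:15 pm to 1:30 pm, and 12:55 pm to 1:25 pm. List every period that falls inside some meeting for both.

1:05 pm–1:40 pm

First set merges to 3:25 am–5:55 am, 9:20 am–10:40 am, 1:05 pm–1:40 pm.
Second set merges to 11:05 am–1:45 pm.
3:25 am–5:55 am falls entirely outside B.
9:20 am–10:40 am falls entirely outside B.
1:05 pm–1:40 pm overlaps B on 1:05 pm–1:40 pm.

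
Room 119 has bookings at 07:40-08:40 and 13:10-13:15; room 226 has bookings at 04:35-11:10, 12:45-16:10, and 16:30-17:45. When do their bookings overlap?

07:40–08:40 ∩ B → 07:40–08:40.
13:10–13:15 ∩ B → 13:10–13:15.

07:40–08:40, 13:10–13:15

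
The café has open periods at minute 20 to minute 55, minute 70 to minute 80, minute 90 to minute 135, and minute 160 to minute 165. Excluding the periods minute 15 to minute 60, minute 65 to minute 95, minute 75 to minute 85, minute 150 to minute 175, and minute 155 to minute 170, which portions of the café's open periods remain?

minute 95 to minute 135

Second set merges to minute 15 to minute 60, minute 65 to minute 95, minute 150 to minute 175.
minute 20 to minute 55: entirely removed.
minute 70 to minute 80: entirely removed.
minute 90 to minute 135 \ B = minute 95 to minute 135.
minute 160 to minute 165: entirely removed.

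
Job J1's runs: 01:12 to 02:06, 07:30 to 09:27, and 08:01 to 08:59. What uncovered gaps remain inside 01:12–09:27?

After merging, the occupied span is 01:12-02:06, 07:30-09:27.
Complement within 01:12-09:27: 02:06-07:30.

02:06-07:30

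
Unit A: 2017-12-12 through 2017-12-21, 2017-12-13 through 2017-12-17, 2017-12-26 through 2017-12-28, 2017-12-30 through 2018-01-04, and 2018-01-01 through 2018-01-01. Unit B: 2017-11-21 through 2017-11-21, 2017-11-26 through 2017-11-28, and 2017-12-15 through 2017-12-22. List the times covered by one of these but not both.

2017-11-21 through 2017-11-21, 2017-11-26 through 2017-11-28, 2017-12-12 through 2017-12-14, 2017-12-22 through 2017-12-22, 2017-12-26 through 2017-12-28, 2017-12-30 through 2018-01-04

First set merges to 2017-12-12 through 2017-12-21, 2017-12-26 through 2017-12-28, 2017-12-30 through 2018-01-04.
A but not B: 2017-12-12 through 2017-12-14, 2017-12-26 through 2017-12-28, 2017-12-30 through 2018-01-04.
B but not A: 2017-11-21 through 2017-11-21, 2017-11-26 through 2017-11-28, 2017-12-22 through 2017-12-22.
Combining gives A △ B.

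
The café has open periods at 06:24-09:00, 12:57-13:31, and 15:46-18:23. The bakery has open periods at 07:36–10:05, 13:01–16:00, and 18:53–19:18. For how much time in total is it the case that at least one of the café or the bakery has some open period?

A ∪ B = 06:24-10:05, 12:57-18:23, 18:53-19:18.
Total: 3 h 41 min + 5 h 26 min + 25 min = 9 h 32 min.

9 h 32 min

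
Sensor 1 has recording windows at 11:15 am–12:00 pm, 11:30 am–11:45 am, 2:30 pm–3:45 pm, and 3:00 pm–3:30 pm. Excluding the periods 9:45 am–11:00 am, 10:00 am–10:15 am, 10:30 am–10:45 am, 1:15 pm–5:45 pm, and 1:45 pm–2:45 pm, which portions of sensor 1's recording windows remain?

Merge the first list: 11:15 am-12:00 pm, 2:30 pm-3:45 pm.
Merge the second list: 9:45 am-11:00 am, 1:15 pm-5:45 pm.
11:15 am-12:00 pm is untouched.
2:30 pm-3:45 pm lies entirely inside B → drops out.

11:15 am-12:00 pm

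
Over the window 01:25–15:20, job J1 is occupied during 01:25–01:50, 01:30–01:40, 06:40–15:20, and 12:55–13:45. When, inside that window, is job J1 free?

After merging, the occupied span is 01:25-01:50, 06:40-15:20.
Uncovered inside 01:25-15:20: 01:50-06:40.

01:50-06:40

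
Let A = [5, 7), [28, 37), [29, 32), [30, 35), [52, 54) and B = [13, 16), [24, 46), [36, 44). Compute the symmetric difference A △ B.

First set merges to [5, 7), [28, 37), [52, 54).
Second set merges to [13, 16), [24, 46).
Only in the first: [5, 7), [52, 54).
Only in the second: [13, 16), [24, 28), [37, 46).
Together these are the periods covered by exactly one.

[5, 7) ∪ [13, 16) ∪ [24, 28) ∪ [37, 46) ∪ [52, 54)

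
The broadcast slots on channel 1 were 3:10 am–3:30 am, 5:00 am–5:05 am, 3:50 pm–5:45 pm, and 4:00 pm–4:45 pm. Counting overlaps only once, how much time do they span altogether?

Merged: 3:10 am–3:30 am, 5:00 am–5:05 am, 3:50 pm–5:45 pm.
Lengths: 20 min + 5 min + 1 h 55 min = 2 h 20 min.

2 h 20 min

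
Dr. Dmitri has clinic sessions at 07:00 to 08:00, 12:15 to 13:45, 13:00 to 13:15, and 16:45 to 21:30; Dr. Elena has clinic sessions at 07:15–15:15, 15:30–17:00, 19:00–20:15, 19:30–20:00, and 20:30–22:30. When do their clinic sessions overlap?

First set merges to 07:00–08:00, 12:15–13:45, 16:45–21:30.
Second set merges to 07:15–15:15, 15:30–17:00, 19:00–20:15, 20:30–22:30.
07:00–08:00 meets the second set on 07:15–08:00.
12:15–13:45 meets the second set on 12:15–13:45.
16:45–21:30 meets the second set on 16:45–17:00, 19:00–20:15, 20:30–21:30.

07:15–08:00, 12:15–13:45, 16:45–17:00, 19:00–20:15, 20:30–21:30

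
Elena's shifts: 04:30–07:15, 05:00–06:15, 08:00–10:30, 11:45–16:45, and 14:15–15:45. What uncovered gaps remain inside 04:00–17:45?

04:00–04:30, 07:15–08:00, 10:30–11:45, 16:45–17:45

After merging, the occupied span is 04:30–07:15, 08:00–10:30, 11:45–16:45.
Gaps within 04:00–17:45: 04:00–04:30, 07:15–08:00, 10:30–11:45, 16:45–17:45.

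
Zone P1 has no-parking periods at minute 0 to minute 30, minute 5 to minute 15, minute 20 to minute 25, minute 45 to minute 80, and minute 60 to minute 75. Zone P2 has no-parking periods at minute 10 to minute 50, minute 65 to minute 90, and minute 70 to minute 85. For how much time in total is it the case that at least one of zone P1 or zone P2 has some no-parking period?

Merge the first list: minute 0 to minute 30, minute 45 to minute 80.
Merge the second list: minute 10 to minute 50, minute 65 to minute 90.
A ∪ B = minute 0 to minute 90.
Total: 90 minutes.

90 minutes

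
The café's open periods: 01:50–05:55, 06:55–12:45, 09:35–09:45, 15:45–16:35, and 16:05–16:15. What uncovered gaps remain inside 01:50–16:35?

05:55-06:55, 12:45-15:45

After merging, the occupied span is 01:50-05:55, 06:55-12:45, 15:45-16:35.
Complement within 01:50-16:35: 05:55-06:55, 12:45-15:45.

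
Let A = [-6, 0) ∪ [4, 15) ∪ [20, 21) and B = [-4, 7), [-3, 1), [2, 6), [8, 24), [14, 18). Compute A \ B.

B, merged: [-4, 7), [8, 24).
[-6, 0) with B removed leaves [-6, -4).
[4, 15) with B removed leaves [7, 8).
[20, 21) lies entirely inside B → drops out.

[-6, -4) ∪ [7, 8)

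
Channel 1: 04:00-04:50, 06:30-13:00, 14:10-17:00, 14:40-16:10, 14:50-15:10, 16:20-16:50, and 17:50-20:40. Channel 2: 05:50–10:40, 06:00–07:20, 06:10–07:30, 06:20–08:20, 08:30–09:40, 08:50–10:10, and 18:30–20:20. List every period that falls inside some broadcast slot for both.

Merge the first list: 04:00–04:50, 06:30–13:00, 14:10–17:00, 17:50–20:40.
Merge the second list: 05:50–10:40, 18:30–20:20.
04:00–04:50: no overlap with the second set.
06:30–13:00 meets the second set on 06:30–10:40.
14:10–17:00: no overlap with the second set.
17:50–20:40 meets the second set on 18:30–20:20.

06:30–10:40, 18:30–20:20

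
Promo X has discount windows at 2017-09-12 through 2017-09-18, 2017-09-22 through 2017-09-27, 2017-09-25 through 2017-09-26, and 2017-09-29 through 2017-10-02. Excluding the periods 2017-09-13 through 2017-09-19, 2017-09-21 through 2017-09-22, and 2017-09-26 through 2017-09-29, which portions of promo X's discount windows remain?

Merge the first list: 2017-09-12 through 2017-09-18, 2017-09-22 through 2017-09-27, 2017-09-29 through 2017-10-02.
2017-09-12 through 2017-09-18 with B removed leaves 2017-09-12 through 2017-09-12.
2017-09-22 through 2017-09-27 with B removed leaves 2017-09-23 through 2017-09-25.
2017-09-29 through 2017-10-02 with B removed leaves 2017-09-30 through 2017-10-02.

2017-09-12 through 2017-09-12, 2017-09-23 through 2017-09-25, 2017-09-30 through 2017-10-02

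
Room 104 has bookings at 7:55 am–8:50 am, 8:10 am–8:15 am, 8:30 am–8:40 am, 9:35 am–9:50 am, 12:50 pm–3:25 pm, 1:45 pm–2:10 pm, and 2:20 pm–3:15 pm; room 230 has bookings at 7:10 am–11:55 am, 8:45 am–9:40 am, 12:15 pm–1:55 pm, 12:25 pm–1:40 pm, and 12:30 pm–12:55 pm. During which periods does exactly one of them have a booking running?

A, merged: 7:55 am–8:50 am, 9:35 am–9:50 am, 12:50 pm–3:25 pm.
B, merged: 7:10 am–11:55 am, 12:15 pm–1:55 pm.
Only in the first: 1:55 pm–3:25 pm.
Only in the second: 7:10 am–7:55 am, 8:50 am–9:35 am, 9:50 am–11:55 am, 12:15 pm–12:50 pm.
Together these are the periods covered by exactly one.

7:10 am–7:55 am, 8:50 am–9:35 am, 9:50 am–11:55 am, 12:15 pm–12:50 pm, 1:55 pm–3:25 pm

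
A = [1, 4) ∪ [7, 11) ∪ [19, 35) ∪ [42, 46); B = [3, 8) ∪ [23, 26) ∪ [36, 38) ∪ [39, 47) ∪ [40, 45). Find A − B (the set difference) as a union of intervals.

Merge the second list: [3, 8), [23, 26), [36, 38), [39, 47).
[1, 4) with B removed leaves [1, 3).
[7, 11) with B removed leaves [8, 11).
[19, 35) with B removed leaves [19, 23), [26, 35).
[42, 46) lies entirely inside B → drops out.

[1, 3) ∪ [8, 11) ∪ [19, 23) ∪ [26, 35)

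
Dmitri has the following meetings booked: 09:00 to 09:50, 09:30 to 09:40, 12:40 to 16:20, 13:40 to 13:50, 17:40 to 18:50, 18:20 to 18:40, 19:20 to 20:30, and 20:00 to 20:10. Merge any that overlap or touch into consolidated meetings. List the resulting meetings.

09:00–09:50, 12:40–16:20, 17:40–18:50, 19:20–20:30

09:30–09:40 overlaps/touches 09:00–09:50 → extend to 09:00–09:50.
12:40–16:20 is disjoint → start new block.
13:40–13:50 overlaps/touches 12:40–16:20 → extend to 12:40–16:20.
17:40–18:50 is disjoint → start new block.
18:20–18:40 overlaps/touches 17:40–18:50 → extend to 17:40–18:50.
19:20–20:30 is disjoint → start new block.
20:00–20:10 overlaps/touches 19:20–20:30 → extend to 19:20–20:30.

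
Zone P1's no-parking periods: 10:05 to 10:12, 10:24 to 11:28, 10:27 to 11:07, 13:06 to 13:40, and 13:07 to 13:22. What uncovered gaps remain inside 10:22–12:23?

After merging, the occupied span is 10:05–10:12, 10:24–11:28, 13:06–13:40.
Complement within 10:22–12:23: 10:22–10:24, 11:28–12:23.

10:22–10:24, 11:28–12:23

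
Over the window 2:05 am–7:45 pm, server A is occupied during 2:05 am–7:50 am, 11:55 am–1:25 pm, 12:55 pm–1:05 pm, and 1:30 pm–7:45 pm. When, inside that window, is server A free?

7:50 am–11:55 am, 1:25 pm–1:30 pm

Covered (merged): 2:05 am–7:50 am, 11:55 am–1:25 pm, 1:30 pm–7:45 pm.
Complement within 2:05 am–7:45 pm: 7:50 am–11:55 am, 1:25 pm–1:30 pm.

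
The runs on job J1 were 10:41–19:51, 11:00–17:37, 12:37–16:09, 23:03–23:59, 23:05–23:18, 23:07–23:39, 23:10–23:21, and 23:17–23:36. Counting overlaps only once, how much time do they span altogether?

Merged: 10:41–19:51, 23:03–23:59.
Lengths: 9 h 10 min + 56 min = 10 h 6 min.

10 h 6 min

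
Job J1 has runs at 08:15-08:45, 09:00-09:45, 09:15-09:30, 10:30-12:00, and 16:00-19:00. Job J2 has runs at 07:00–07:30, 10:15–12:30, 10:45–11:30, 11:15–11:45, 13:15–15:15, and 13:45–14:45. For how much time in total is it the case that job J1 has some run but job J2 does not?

First set merges to 08:15–08:45, 09:00–09:45, 10:30–12:00, 16:00–19:00.
Second set merges to 07:00–07:30, 10:15–12:30, 13:15–15:15.
A \ B = 08:15–08:45, 09:00–09:45, 16:00–19:00.
Total: 30 min + 45 min + 3 h = 4 h 15 min.

4 h 15 min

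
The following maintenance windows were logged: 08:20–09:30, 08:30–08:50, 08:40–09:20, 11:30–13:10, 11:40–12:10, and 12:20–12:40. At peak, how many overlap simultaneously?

3

Walk the sorted start/end points keeping a running depth.
The depth first hits 3 at 08:40.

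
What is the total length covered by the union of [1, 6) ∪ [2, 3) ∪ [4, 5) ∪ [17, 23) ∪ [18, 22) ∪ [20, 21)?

11

Merged: [1, 6), [17, 23).
Lengths: 5 + 6 = 11.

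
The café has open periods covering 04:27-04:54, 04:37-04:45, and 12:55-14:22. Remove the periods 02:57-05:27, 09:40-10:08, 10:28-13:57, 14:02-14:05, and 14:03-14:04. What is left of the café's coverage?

13:57-14:02, 14:05-14:22

First set merges to 04:27-04:54, 12:55-14:22.
Second set merges to 02:57-05:27, 09:40-10:08, 10:28-13:57, 14:02-14:05.
04:27-04:54 lies entirely inside B → drops out.
12:55-14:22 with B removed leaves 13:57-14:02, 14:05-14:22.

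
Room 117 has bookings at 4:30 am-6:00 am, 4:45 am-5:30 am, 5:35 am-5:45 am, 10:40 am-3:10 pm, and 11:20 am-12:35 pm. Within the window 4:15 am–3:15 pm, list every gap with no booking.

4:15 am-4:30 am, 6:00 am-10:40 am, 3:10 pm-3:15 pm

Covered (merged): 4:30 am-6:00 am, 10:40 am-3:10 pm.
Uncovered inside 4:15 am-3:15 pm: 4:15 am-4:30 am, 6:00 am-10:40 am, 3:10 pm-3:15 pm.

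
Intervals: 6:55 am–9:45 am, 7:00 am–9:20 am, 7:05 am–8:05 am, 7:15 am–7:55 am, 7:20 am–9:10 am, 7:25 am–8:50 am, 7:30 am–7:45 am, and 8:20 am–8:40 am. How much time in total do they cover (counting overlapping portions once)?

Merged: 6:55 am–9:45 am.
Length: 2 h 50 min.

2 h 50 min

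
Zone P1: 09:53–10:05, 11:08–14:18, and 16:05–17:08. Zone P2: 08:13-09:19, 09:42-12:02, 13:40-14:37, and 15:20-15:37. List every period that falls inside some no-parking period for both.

09:53-10:05 overlaps B on 09:53-10:05.
11:08-14:18 overlaps B on 11:08-12:02, 13:40-14:18.
16:05-17:08 falls entirely outside B.

09:53-10:05, 11:08-12:02, 13:40-14:18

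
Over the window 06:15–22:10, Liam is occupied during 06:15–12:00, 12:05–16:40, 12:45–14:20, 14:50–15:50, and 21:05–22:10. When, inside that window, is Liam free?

12:00-12:05, 16:40-21:05

Covered (merged): 06:15-12:00, 12:05-16:40, 21:05-22:10.
Uncovered inside 06:15-22:10: 12:00-12:05, 16:40-21:05.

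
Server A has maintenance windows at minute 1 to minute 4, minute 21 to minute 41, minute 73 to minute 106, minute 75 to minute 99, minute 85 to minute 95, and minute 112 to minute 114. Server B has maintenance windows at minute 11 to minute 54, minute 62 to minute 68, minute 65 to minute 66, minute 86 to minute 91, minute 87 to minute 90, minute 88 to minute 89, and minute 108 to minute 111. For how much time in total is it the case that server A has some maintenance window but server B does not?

33 minutes

Merge the first list: minute 1 to minute 4, minute 21 to minute 41, minute 73 to minute 106, minute 112 to minute 114.
Merge the second list: minute 11 to minute 54, minute 62 to minute 68, minute 86 to minute 91, minute 108 to minute 111.
A \ B = minute 1 to minute 4, minute 73 to minute 86, minute 91 to minute 106, minute 112 to minute 114.
Total: 3 minutes + 13 minutes + 15 minutes + 2 minutes = 33 minutes.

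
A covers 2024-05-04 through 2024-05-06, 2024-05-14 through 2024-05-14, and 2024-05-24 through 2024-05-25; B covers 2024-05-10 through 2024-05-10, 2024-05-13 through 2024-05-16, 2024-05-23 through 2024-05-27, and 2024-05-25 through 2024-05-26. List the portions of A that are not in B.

2024-05-04 through 2024-05-06

B, merged: 2024-05-10 through 2024-05-10, 2024-05-13 through 2024-05-16, 2024-05-23 through 2024-05-27.
2024-05-04 through 2024-05-06 is untouched.
2024-05-14 through 2024-05-14 lies entirely inside B → drops out.
2024-05-24 through 2024-05-25 lies entirely inside B → drops out.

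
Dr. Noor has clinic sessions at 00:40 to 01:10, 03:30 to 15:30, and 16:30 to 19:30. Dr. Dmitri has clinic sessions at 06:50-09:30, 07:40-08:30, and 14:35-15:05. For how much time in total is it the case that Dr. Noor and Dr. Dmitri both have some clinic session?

3 h 10 min

B, merged: 06:50-09:30, 14:35-15:05.
A ∩ B = 06:50-09:30, 14:35-15:05.
Total: 2 h 40 min + 30 min = 3 h 10 min.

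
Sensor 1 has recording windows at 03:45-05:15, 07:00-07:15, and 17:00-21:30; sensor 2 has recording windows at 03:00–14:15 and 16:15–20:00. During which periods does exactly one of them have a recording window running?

03:00–03:45, 05:15–07:00, 07:15–14:15, 16:15–17:00, 20:00–21:30

A but not B: 20:00–21:30.
B but not A: 03:00–03:45, 05:15–07:00, 07:15–14:15, 16:15–17:00.
Combining gives A △ B.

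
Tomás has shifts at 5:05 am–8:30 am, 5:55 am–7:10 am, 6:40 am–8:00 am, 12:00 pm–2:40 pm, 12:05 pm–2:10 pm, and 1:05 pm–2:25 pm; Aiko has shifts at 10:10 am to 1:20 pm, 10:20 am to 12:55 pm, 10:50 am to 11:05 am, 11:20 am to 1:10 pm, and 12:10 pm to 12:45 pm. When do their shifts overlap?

12:00 pm–1:20 pm

A, merged: 5:05 am–8:30 am, 12:00 pm–2:40 pm.
B, merged: 10:10 am–1:20 pm.
5:05 am–8:30 am meets no B interval.
12:00 pm–2:40 pm ∩ B → 12:00 pm–1:20 pm.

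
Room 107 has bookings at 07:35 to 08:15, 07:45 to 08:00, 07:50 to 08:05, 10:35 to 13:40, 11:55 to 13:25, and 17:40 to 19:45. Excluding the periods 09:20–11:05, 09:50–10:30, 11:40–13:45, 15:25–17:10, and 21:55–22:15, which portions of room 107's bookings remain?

Merge the first list: 07:35-08:15, 10:35-13:40, 17:40-19:45.
Merge the second list: 09:20-11:05, 11:40-13:45, 15:25-17:10, 21:55-22:15.
07:35-08:15: no B overlap → unchanged.
10:35-13:40 minus B → 11:05-11:40.
17:40-19:45: no B overlap → unchanged.

07:35-08:15, 11:05-11:40, 17:40-19:45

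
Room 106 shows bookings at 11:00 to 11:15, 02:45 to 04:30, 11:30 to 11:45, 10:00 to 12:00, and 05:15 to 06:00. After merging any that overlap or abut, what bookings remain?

02:45–04:30, 05:15–06:00, 10:00–12:00

Sort by start: 02:45–04:30, 05:15–06:00, 10:00–12:00, 11:00–11:15, 11:30–11:45.
05:15–06:00 is disjoint → start new block.
10:00–12:00 is disjoint → start new block.
11:00–11:15 overlaps/touches 10:00–12:00 → extend to 10:00–12:00.
11:30–11:45 overlaps/touches 10:00–12:00 → extend to 10:00–12:00.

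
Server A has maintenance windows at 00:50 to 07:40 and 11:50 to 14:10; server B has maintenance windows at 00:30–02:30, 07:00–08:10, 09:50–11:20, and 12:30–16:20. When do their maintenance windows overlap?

00:50-07:40 overlaps B on 00:50-02:30, 07:00-07:40.
11:50-14:10 overlaps B on 12:30-14:10.

00:50-02:30, 07:00-07:40, 12:30-14:10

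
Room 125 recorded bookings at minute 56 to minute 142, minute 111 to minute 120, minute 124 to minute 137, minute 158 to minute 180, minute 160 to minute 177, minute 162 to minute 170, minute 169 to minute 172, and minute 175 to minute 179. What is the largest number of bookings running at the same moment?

4

Sweep endpoints in order; track running count of active intervals.
Peak of 4 reached at minute 169.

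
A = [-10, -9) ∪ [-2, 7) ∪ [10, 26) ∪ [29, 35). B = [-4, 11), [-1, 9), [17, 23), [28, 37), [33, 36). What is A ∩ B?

B, merged: [-4, 11), [17, 23), [28, 37).
[-10, -9) meets no B interval.
[-2, 7) ∩ B → [-2, 7).
[10, 26) ∩ B → [10, 11), [17, 23).
[29, 35) ∩ B → [29, 35).

[-2, 7) ∪ [10, 11) ∪ [17, 23) ∪ [29, 35)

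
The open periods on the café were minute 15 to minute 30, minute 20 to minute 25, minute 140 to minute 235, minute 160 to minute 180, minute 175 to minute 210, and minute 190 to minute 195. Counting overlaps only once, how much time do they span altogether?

Merged: minute 15 to minute 30, minute 140 to minute 235.
Lengths: 15 minutes + 95 minutes = 110 minutes.

110 minutes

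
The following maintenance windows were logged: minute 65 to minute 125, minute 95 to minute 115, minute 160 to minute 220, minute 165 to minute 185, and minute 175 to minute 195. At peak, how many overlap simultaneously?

At minute 175, 3 of the intervals are simultaneously active.
No point has more.

3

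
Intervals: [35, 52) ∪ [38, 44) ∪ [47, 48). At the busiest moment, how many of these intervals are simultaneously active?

2

Sweep endpoints in order; track running count of active intervals.
Peak of 2 reached at 38.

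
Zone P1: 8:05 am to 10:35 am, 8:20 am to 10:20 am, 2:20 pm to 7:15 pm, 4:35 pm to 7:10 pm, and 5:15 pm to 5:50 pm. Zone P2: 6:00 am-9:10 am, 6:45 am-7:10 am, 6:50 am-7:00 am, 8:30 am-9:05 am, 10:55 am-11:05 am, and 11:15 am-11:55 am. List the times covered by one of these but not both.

6:00 am-8:05 am, 9:10 am-10:35 am, 10:55 am-11:05 am, 11:15 am-11:55 am, 2:20 pm-7:15 pm

A, merged: 8:05 am-10:35 am, 2:20 pm-7:15 pm.
B, merged: 6:00 am-9:10 am, 10:55 am-11:05 am, 11:15 am-11:55 am.
A but not B: 9:10 am-10:35 am, 2:20 pm-7:15 pm.
B but not A: 6:00 am-8:05 am, 10:55 am-11:05 am, 11:15 am-11:55 am.
Combining gives A △ B.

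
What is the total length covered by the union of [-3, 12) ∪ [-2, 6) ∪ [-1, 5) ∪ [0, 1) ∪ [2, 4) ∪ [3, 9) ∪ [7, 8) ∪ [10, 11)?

15

Merged: [-3, 12).
Length: 15.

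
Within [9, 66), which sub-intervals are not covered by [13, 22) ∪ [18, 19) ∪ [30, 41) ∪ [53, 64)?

[9, 13) ∪ [22, 30) ∪ [41, 53) ∪ [64, 66)

The merged coverage is [13, 22), [30, 41), [53, 64).
Complement within [9, 66): [9, 13), [22, 30), [41, 53), [64, 66).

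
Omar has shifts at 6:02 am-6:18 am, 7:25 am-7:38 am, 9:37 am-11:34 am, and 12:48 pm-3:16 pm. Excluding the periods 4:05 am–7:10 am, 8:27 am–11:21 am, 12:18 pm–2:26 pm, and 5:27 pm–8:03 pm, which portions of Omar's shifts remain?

6:02 am–6:18 am lies entirely inside B → drops out.
7:25 am–7:38 am is untouched.
9:37 am–11:34 am with B removed leaves 11:21 am–11:34 am.
12:48 pm–3:16 pm with B removed leaves 2:26 pm–3:16 pm.

7:25 am–7:38 am, 11:21 am–11:34 am, 2:26 pm–3:16 pm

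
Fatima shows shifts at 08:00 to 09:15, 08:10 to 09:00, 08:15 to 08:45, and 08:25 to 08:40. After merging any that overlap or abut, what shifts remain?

08:10-09:00 overlaps/touches 08:00-09:15 → extend to 08:00-09:15.
08:15-08:45 overlaps/touches 08:00-09:15 → extend to 08:00-09:15.
08:25-08:40 overlaps/touches 08:00-09:15 → extend to 08:00-09:15.

08:00-09:15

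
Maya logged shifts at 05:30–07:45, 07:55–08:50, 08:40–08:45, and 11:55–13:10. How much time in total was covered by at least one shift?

Merged: 05:30-07:45, 07:55-08:50, 11:55-13:10.
Lengths: 2 h 15 min + 55 min + 1 h 15 min = 4 h 25 min.

4 h 25 min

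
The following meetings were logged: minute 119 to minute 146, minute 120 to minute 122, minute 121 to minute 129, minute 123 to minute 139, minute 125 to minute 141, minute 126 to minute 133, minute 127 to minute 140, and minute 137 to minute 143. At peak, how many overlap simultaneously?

6

Walk the sorted start/end points keeping a running depth.
The depth first hits 6 at minute 127.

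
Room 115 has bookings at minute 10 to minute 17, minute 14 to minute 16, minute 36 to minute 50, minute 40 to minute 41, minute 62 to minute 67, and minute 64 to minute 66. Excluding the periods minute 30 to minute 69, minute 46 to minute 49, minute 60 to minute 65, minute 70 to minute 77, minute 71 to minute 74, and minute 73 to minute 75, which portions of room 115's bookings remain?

minute 10 to minute 17

A, merged: minute 10 to minute 17, minute 36 to minute 50, minute 62 to minute 67.
B, merged: minute 30 to minute 69, minute 70 to minute 77.
minute 10 to minute 17: nothing removed.
minute 36 to minute 50: entirely removed.
minute 62 to minute 67: entirely removed.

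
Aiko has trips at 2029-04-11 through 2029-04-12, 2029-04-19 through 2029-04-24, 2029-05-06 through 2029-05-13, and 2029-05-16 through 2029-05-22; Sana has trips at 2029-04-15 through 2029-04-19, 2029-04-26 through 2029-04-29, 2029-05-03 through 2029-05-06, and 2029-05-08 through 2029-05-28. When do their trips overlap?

2029-04-11 through 2029-04-12 falls entirely outside B.
2029-04-19 through 2029-04-24 overlaps B on 2029-04-19 through 2029-04-19.
2029-05-06 through 2029-05-13 overlaps B on 2029-05-06 through 2029-05-06, 2029-05-08 through 2029-05-13.
2029-05-16 through 2029-05-22 overlaps B on 2029-05-16 through 2029-05-22.

2029-04-19 through 2029-04-19, 2029-05-06 through 2029-05-06, 2029-05-08 through 2029-05-13, 2029-05-16 through 2029-05-22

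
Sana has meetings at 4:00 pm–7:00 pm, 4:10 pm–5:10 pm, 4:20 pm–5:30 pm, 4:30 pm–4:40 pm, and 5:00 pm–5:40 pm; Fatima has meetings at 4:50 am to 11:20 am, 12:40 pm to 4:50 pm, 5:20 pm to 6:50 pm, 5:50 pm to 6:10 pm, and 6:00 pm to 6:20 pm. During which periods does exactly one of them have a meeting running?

4:50 am-11:20 am, 12:40 pm-4:00 pm, 4:50 pm-5:20 pm, 6:50 pm-7:00 pm

Merge the first list: 4:00 pm-7:00 pm.
Merge the second list: 4:50 am-11:20 am, 12:40 pm-4:50 pm, 5:20 pm-6:50 pm.
A \ B = 4:50 pm-5:20 pm, 6:50 pm-7:00 pm.
B \ A = 4:50 am-11:20 am, 12:40 pm-4:00 pm.
Union of the two gives the symmetric difference.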